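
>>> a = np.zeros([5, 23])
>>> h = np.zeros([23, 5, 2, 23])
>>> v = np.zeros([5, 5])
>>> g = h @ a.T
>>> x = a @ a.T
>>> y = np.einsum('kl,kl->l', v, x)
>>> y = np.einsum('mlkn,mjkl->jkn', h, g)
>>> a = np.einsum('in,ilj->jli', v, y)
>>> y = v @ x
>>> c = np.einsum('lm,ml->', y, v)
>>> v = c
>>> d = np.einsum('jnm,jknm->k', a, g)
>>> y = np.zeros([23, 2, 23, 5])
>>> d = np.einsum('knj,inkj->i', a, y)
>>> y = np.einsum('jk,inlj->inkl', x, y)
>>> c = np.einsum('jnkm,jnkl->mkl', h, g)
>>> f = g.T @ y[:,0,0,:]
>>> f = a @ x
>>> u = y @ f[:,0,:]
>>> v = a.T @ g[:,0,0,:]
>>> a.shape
(23, 2, 5)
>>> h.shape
(23, 5, 2, 23)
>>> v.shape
(5, 2, 5)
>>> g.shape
(23, 5, 2, 5)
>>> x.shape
(5, 5)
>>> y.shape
(23, 2, 5, 23)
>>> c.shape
(23, 2, 5)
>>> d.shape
(23,)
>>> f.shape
(23, 2, 5)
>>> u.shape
(23, 2, 5, 5)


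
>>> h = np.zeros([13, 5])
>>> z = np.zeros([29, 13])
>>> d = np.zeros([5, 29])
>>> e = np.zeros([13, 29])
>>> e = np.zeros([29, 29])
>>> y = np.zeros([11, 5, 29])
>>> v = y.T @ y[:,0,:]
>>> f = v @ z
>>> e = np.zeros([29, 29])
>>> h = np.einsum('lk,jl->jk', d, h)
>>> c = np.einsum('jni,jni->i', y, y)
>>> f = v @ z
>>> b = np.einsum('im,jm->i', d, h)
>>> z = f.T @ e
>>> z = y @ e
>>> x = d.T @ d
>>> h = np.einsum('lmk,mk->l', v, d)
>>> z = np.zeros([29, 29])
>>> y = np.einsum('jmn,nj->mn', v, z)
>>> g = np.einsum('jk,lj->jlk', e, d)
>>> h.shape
(29,)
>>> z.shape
(29, 29)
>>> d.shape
(5, 29)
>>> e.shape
(29, 29)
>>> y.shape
(5, 29)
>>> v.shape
(29, 5, 29)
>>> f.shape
(29, 5, 13)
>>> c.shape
(29,)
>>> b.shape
(5,)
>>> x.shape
(29, 29)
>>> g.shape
(29, 5, 29)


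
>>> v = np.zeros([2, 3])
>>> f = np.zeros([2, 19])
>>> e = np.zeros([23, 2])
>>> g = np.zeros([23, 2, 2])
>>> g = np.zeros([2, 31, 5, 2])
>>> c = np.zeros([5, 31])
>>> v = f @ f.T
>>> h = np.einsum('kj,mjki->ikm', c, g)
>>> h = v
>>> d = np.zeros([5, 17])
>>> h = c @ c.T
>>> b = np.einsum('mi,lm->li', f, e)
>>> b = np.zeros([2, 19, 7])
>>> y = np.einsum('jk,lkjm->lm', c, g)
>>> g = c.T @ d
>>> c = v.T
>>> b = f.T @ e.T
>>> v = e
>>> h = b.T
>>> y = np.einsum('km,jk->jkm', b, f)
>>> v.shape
(23, 2)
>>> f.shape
(2, 19)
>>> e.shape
(23, 2)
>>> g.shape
(31, 17)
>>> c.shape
(2, 2)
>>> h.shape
(23, 19)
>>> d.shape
(5, 17)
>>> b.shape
(19, 23)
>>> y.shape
(2, 19, 23)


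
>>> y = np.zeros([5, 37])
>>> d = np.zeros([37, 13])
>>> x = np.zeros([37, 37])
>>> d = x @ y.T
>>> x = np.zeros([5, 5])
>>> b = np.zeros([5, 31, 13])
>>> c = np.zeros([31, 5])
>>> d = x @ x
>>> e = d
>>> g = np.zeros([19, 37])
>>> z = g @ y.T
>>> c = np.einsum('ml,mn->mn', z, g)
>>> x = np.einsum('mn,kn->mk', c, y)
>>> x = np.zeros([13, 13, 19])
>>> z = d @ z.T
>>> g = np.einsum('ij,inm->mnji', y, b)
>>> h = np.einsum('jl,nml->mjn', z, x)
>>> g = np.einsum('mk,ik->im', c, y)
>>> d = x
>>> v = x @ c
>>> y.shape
(5, 37)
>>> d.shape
(13, 13, 19)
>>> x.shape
(13, 13, 19)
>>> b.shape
(5, 31, 13)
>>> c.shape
(19, 37)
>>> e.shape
(5, 5)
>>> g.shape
(5, 19)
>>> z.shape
(5, 19)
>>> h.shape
(13, 5, 13)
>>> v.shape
(13, 13, 37)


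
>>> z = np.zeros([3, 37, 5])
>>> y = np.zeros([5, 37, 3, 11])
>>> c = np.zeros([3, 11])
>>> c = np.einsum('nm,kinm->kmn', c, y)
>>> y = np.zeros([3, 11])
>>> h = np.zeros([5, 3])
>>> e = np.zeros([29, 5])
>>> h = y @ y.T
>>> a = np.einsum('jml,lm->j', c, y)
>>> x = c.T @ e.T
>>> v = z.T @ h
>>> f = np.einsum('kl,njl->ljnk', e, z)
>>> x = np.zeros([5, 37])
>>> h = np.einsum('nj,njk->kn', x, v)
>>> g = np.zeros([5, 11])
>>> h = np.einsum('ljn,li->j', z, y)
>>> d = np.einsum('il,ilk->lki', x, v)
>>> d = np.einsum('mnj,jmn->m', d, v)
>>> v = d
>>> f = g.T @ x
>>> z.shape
(3, 37, 5)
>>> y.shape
(3, 11)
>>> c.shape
(5, 11, 3)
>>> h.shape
(37,)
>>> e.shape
(29, 5)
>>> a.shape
(5,)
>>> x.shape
(5, 37)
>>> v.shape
(37,)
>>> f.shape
(11, 37)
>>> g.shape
(5, 11)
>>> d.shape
(37,)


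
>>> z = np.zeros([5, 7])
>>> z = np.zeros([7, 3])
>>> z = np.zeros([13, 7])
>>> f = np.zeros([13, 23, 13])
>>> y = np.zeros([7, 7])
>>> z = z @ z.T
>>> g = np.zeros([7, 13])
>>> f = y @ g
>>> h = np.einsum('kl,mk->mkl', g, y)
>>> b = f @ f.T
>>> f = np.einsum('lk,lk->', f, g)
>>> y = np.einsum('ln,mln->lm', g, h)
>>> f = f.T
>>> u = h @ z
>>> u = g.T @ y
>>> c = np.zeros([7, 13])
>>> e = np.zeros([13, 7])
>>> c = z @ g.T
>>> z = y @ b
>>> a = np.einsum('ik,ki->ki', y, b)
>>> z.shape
(7, 7)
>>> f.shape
()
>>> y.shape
(7, 7)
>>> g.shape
(7, 13)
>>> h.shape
(7, 7, 13)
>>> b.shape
(7, 7)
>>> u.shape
(13, 7)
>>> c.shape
(13, 7)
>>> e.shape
(13, 7)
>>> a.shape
(7, 7)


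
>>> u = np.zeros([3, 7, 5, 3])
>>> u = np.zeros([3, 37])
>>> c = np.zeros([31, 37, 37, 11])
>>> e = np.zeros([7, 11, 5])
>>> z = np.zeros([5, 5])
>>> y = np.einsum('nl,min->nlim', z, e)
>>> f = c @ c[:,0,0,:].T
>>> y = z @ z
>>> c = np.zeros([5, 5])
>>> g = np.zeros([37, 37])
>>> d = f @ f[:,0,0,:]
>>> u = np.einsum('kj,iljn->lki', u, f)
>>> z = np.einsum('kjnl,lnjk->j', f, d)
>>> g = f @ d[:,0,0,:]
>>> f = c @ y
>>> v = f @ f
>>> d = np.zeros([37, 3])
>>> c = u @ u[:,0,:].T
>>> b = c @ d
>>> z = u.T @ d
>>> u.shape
(37, 3, 31)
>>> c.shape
(37, 3, 37)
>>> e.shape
(7, 11, 5)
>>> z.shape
(31, 3, 3)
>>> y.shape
(5, 5)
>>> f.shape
(5, 5)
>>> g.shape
(31, 37, 37, 31)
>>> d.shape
(37, 3)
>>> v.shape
(5, 5)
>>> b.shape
(37, 3, 3)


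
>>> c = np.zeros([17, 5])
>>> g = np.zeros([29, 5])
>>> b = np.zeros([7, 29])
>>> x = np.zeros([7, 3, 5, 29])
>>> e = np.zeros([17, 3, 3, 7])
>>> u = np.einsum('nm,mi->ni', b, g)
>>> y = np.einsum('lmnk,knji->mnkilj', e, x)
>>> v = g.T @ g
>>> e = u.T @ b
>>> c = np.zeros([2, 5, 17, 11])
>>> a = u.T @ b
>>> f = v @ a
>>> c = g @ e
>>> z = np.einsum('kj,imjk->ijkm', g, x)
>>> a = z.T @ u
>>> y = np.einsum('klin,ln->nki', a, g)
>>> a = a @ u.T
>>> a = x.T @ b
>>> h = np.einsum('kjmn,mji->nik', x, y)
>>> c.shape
(29, 29)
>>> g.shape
(29, 5)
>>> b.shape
(7, 29)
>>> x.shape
(7, 3, 5, 29)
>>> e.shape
(5, 29)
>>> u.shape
(7, 5)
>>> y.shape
(5, 3, 5)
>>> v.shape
(5, 5)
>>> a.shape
(29, 5, 3, 29)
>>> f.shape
(5, 29)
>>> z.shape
(7, 5, 29, 3)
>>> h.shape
(29, 5, 7)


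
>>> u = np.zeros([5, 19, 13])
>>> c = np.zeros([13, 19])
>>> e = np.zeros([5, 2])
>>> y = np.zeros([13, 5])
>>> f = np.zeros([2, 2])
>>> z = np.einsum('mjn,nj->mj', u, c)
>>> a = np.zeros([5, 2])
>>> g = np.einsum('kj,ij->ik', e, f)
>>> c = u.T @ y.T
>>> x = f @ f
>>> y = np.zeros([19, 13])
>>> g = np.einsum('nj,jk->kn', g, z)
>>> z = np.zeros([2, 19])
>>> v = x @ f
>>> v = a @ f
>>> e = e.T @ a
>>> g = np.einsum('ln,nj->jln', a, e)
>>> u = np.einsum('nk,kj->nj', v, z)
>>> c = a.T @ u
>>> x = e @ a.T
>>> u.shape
(5, 19)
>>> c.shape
(2, 19)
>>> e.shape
(2, 2)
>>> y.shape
(19, 13)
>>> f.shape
(2, 2)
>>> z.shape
(2, 19)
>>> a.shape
(5, 2)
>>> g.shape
(2, 5, 2)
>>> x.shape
(2, 5)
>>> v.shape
(5, 2)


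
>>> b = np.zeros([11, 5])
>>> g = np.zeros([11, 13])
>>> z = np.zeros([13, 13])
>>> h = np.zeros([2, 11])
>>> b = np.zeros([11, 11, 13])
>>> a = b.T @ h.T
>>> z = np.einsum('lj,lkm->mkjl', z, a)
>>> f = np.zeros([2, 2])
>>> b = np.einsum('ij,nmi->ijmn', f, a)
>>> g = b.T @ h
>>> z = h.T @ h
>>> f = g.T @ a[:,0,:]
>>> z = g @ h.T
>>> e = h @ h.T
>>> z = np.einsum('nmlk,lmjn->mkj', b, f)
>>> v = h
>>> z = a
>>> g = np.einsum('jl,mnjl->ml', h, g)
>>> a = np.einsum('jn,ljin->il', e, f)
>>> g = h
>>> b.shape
(2, 2, 11, 13)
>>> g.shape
(2, 11)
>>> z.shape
(13, 11, 2)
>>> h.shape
(2, 11)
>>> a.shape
(11, 11)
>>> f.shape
(11, 2, 11, 2)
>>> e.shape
(2, 2)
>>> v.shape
(2, 11)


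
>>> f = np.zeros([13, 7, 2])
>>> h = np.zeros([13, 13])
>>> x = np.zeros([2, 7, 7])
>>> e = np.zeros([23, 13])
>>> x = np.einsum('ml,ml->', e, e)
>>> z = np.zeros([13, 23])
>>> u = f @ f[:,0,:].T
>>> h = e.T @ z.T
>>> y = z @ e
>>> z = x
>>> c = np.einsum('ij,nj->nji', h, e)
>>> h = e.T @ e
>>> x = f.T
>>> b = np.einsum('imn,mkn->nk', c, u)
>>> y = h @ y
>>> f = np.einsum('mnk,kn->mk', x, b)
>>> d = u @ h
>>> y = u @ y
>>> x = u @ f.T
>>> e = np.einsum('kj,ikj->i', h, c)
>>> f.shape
(2, 13)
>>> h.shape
(13, 13)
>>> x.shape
(13, 7, 2)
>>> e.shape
(23,)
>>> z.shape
()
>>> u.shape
(13, 7, 13)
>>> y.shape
(13, 7, 13)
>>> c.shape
(23, 13, 13)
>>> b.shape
(13, 7)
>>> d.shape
(13, 7, 13)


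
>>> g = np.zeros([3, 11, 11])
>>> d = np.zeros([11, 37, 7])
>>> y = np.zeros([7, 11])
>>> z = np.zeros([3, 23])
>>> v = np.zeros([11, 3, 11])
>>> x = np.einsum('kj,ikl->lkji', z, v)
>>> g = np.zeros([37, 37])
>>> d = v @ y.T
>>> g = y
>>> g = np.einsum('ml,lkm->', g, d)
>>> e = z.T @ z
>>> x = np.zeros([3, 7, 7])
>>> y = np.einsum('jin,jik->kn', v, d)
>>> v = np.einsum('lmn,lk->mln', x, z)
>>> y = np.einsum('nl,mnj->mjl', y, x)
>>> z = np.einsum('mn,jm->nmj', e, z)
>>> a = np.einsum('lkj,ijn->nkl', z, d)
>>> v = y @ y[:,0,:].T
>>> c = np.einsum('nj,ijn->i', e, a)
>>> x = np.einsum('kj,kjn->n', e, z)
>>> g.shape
()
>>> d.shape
(11, 3, 7)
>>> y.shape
(3, 7, 11)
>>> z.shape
(23, 23, 3)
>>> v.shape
(3, 7, 3)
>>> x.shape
(3,)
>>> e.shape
(23, 23)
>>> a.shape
(7, 23, 23)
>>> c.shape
(7,)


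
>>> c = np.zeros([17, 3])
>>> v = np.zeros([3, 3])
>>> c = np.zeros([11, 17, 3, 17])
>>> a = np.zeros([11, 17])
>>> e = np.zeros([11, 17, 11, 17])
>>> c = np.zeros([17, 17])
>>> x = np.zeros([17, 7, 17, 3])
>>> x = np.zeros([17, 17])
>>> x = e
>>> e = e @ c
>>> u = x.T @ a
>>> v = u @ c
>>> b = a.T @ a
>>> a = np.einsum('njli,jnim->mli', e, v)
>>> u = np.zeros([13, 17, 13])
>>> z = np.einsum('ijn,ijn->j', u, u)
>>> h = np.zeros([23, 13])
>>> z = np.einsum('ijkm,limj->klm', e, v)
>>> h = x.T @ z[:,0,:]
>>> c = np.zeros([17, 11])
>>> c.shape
(17, 11)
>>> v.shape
(17, 11, 17, 17)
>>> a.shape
(17, 11, 17)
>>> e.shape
(11, 17, 11, 17)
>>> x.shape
(11, 17, 11, 17)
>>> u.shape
(13, 17, 13)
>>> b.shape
(17, 17)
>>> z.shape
(11, 17, 17)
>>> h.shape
(17, 11, 17, 17)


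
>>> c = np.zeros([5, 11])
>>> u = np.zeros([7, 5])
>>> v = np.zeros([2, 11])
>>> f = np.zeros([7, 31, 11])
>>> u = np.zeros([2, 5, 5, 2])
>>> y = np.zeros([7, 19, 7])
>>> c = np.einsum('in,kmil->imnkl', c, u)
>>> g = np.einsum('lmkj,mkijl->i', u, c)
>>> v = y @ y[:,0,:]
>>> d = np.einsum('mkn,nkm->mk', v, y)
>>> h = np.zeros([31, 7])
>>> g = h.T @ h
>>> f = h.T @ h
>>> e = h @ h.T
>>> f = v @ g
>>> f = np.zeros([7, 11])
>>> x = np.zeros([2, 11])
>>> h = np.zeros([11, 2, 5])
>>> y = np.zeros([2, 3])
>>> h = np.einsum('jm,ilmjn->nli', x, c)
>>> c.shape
(5, 5, 11, 2, 2)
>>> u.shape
(2, 5, 5, 2)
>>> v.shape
(7, 19, 7)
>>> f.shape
(7, 11)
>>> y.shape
(2, 3)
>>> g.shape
(7, 7)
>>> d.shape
(7, 19)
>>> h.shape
(2, 5, 5)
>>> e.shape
(31, 31)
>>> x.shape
(2, 11)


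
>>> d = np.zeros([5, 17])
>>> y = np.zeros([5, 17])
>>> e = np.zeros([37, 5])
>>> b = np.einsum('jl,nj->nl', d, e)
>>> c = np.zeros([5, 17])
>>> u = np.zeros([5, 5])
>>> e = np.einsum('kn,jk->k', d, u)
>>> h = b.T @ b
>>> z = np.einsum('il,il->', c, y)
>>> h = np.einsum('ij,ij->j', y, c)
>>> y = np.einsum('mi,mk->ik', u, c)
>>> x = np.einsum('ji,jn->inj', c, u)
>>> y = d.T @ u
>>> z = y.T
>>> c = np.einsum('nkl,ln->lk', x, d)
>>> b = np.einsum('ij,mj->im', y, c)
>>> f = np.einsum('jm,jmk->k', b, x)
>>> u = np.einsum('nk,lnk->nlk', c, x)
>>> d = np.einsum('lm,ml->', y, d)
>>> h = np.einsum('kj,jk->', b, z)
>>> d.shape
()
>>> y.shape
(17, 5)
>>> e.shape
(5,)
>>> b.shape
(17, 5)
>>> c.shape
(5, 5)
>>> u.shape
(5, 17, 5)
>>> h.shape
()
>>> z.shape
(5, 17)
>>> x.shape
(17, 5, 5)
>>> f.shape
(5,)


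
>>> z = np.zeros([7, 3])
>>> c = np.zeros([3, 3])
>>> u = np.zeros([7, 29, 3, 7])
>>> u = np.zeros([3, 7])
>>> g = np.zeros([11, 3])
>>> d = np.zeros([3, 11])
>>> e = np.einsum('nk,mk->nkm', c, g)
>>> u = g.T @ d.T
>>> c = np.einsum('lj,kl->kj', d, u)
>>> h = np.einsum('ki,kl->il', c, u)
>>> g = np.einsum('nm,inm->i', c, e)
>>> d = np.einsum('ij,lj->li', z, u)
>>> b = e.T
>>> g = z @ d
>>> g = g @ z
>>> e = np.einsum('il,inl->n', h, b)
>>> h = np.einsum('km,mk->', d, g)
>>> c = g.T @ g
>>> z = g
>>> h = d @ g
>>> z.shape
(7, 3)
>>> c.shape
(3, 3)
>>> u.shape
(3, 3)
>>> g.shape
(7, 3)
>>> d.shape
(3, 7)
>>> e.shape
(3,)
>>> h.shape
(3, 3)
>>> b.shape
(11, 3, 3)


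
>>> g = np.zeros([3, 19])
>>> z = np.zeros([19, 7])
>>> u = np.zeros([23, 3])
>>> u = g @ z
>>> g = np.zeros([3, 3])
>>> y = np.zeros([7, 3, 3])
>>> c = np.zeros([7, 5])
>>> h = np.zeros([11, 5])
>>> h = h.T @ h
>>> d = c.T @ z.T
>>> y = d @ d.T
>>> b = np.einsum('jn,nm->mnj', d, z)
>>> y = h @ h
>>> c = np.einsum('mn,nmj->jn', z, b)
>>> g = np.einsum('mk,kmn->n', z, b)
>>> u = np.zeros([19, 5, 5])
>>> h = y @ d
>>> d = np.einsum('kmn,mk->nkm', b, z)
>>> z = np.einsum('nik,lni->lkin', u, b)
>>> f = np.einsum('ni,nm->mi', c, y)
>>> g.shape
(5,)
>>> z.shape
(7, 5, 5, 19)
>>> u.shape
(19, 5, 5)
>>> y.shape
(5, 5)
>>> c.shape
(5, 7)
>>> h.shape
(5, 19)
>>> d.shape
(5, 7, 19)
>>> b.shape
(7, 19, 5)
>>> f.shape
(5, 7)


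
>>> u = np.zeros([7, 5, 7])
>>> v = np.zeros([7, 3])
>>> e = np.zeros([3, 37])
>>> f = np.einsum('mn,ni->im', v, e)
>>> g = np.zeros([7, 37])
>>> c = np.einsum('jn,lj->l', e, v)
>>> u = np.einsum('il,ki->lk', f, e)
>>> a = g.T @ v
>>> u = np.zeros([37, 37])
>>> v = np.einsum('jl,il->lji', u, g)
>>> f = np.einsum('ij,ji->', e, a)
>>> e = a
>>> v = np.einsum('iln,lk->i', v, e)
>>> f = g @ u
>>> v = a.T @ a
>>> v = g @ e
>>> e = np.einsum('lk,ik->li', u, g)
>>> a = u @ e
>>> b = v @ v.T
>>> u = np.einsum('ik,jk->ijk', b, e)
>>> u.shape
(7, 37, 7)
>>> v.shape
(7, 3)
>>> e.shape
(37, 7)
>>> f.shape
(7, 37)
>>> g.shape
(7, 37)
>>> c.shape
(7,)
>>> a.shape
(37, 7)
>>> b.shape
(7, 7)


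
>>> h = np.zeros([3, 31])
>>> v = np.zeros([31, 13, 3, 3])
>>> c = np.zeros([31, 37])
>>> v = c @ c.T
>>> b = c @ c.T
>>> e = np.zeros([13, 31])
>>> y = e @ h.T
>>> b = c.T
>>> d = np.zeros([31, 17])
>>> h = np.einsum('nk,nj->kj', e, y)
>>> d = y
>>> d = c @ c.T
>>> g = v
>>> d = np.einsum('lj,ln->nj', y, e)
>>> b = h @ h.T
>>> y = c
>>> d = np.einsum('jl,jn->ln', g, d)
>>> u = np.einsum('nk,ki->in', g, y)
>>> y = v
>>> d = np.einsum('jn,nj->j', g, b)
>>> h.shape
(31, 3)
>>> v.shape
(31, 31)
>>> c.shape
(31, 37)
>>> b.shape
(31, 31)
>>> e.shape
(13, 31)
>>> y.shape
(31, 31)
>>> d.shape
(31,)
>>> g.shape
(31, 31)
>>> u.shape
(37, 31)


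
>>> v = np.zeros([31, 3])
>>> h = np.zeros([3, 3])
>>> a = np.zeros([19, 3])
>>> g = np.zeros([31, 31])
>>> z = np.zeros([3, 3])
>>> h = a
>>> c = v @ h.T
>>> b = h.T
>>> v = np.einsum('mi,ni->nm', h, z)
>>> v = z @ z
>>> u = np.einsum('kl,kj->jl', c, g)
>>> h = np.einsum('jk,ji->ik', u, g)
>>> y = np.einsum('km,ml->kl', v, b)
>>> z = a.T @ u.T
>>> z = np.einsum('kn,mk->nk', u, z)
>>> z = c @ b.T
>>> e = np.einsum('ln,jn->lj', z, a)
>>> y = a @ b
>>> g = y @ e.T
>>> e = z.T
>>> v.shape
(3, 3)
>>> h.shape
(31, 19)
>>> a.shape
(19, 3)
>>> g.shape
(19, 31)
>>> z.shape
(31, 3)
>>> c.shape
(31, 19)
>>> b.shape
(3, 19)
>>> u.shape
(31, 19)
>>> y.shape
(19, 19)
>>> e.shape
(3, 31)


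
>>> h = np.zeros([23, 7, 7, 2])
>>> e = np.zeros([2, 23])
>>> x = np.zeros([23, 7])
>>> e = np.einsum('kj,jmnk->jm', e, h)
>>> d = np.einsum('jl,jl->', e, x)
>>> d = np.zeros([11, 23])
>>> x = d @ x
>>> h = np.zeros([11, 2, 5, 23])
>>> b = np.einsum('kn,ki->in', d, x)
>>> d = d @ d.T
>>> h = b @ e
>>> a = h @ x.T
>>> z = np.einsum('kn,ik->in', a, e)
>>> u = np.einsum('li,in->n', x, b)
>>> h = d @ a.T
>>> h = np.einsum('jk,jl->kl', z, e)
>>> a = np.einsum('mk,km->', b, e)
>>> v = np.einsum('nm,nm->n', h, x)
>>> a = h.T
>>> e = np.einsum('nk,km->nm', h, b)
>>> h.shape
(11, 7)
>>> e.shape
(11, 23)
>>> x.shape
(11, 7)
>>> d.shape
(11, 11)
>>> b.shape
(7, 23)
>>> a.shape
(7, 11)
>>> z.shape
(23, 11)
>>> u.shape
(23,)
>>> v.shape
(11,)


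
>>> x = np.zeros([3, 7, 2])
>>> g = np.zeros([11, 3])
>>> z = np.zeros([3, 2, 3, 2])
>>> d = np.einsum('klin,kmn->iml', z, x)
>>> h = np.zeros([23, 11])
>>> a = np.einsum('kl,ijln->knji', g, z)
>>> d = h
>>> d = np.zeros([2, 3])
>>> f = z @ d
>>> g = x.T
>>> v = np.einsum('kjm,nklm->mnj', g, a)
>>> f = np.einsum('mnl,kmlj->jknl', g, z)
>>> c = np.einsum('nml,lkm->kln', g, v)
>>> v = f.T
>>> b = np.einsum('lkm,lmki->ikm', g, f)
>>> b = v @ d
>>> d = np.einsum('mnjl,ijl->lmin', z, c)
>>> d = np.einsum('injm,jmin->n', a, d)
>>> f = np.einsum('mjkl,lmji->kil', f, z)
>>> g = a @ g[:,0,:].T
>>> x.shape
(3, 7, 2)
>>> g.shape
(11, 2, 2, 2)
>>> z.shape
(3, 2, 3, 2)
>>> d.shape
(2,)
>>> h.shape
(23, 11)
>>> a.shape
(11, 2, 2, 3)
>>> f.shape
(7, 2, 3)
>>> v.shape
(3, 7, 3, 2)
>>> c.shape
(11, 3, 2)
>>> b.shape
(3, 7, 3, 3)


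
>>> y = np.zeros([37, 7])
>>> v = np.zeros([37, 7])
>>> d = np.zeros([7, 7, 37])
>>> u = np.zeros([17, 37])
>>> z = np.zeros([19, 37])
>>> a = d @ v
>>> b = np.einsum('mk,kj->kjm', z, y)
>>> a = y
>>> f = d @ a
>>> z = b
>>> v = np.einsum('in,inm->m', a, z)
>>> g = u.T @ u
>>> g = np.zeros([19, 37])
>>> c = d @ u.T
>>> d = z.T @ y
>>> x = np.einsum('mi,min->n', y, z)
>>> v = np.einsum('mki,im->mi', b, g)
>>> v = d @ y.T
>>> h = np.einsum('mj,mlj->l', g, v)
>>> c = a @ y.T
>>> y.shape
(37, 7)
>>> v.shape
(19, 7, 37)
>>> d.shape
(19, 7, 7)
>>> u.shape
(17, 37)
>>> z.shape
(37, 7, 19)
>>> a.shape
(37, 7)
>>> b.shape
(37, 7, 19)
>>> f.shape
(7, 7, 7)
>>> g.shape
(19, 37)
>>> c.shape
(37, 37)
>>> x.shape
(19,)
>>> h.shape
(7,)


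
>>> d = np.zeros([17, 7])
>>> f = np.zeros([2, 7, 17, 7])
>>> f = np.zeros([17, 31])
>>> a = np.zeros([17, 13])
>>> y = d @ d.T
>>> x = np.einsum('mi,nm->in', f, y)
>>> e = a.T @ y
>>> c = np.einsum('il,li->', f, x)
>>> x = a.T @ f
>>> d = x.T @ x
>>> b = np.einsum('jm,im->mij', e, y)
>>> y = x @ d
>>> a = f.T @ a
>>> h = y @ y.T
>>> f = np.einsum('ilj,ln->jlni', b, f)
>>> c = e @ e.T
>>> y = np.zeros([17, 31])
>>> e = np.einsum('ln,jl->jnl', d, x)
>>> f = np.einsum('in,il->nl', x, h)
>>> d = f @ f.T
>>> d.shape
(31, 31)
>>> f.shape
(31, 13)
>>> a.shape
(31, 13)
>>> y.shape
(17, 31)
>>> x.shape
(13, 31)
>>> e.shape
(13, 31, 31)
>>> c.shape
(13, 13)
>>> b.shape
(17, 17, 13)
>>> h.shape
(13, 13)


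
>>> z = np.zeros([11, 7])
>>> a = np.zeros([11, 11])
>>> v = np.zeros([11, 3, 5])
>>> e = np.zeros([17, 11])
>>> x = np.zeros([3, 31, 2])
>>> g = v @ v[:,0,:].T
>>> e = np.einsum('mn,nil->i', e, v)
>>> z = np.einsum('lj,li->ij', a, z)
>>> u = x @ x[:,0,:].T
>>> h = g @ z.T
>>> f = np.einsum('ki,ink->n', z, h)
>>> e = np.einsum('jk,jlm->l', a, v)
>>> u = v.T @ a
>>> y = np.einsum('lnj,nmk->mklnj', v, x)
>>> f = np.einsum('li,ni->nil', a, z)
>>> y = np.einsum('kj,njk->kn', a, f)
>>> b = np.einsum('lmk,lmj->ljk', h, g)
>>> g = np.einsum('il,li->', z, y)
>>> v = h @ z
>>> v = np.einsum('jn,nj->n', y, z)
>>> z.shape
(7, 11)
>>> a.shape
(11, 11)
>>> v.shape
(7,)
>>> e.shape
(3,)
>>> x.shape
(3, 31, 2)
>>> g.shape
()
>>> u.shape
(5, 3, 11)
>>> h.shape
(11, 3, 7)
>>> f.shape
(7, 11, 11)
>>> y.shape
(11, 7)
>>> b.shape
(11, 11, 7)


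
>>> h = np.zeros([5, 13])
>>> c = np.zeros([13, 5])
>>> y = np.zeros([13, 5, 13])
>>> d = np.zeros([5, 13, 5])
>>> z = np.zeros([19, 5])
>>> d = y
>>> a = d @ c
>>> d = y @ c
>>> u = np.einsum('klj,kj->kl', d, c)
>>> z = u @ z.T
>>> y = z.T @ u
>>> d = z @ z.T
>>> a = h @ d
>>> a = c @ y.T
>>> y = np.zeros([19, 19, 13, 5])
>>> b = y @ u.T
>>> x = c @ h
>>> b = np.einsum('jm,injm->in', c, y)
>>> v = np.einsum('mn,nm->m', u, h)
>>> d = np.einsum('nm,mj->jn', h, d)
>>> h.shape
(5, 13)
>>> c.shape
(13, 5)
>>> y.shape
(19, 19, 13, 5)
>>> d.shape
(13, 5)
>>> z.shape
(13, 19)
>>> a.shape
(13, 19)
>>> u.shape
(13, 5)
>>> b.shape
(19, 19)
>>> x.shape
(13, 13)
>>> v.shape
(13,)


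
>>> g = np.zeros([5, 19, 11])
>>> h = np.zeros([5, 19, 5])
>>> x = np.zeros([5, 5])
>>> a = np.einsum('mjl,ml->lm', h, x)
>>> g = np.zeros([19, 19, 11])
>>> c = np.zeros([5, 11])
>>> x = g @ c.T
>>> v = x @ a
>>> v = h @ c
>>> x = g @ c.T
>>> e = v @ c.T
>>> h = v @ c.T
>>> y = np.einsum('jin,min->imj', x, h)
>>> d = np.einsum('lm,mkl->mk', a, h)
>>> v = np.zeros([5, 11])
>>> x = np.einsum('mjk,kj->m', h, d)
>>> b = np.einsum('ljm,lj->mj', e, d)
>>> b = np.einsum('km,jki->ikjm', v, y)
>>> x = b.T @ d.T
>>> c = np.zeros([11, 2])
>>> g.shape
(19, 19, 11)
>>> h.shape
(5, 19, 5)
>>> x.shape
(11, 19, 5, 5)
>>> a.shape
(5, 5)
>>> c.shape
(11, 2)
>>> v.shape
(5, 11)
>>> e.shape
(5, 19, 5)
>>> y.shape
(19, 5, 19)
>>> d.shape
(5, 19)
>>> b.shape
(19, 5, 19, 11)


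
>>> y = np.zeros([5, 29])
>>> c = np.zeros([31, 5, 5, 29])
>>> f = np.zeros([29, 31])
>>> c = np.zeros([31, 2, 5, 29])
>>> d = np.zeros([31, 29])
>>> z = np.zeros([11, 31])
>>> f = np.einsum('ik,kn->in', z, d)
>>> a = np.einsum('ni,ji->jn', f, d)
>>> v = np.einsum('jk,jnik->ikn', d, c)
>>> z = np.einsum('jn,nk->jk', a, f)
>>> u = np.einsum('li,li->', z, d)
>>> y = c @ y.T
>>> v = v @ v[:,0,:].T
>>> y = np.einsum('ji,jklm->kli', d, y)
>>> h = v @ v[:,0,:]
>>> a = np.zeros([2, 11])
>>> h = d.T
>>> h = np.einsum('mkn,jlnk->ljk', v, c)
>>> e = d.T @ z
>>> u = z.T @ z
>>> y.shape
(2, 5, 29)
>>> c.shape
(31, 2, 5, 29)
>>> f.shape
(11, 29)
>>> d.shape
(31, 29)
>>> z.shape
(31, 29)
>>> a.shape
(2, 11)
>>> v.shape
(5, 29, 5)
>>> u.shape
(29, 29)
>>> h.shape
(2, 31, 29)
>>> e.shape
(29, 29)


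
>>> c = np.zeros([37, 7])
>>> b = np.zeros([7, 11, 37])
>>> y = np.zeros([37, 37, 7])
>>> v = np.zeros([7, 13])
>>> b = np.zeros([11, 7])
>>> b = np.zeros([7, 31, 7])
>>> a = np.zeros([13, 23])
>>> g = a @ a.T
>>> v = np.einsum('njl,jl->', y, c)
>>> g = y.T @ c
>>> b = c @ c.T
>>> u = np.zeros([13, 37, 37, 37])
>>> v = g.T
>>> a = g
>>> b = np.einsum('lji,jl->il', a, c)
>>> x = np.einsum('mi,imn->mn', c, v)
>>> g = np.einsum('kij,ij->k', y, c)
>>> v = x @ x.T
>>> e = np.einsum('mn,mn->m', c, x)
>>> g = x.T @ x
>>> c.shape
(37, 7)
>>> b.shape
(7, 7)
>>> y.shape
(37, 37, 7)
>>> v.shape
(37, 37)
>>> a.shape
(7, 37, 7)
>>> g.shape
(7, 7)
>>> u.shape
(13, 37, 37, 37)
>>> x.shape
(37, 7)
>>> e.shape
(37,)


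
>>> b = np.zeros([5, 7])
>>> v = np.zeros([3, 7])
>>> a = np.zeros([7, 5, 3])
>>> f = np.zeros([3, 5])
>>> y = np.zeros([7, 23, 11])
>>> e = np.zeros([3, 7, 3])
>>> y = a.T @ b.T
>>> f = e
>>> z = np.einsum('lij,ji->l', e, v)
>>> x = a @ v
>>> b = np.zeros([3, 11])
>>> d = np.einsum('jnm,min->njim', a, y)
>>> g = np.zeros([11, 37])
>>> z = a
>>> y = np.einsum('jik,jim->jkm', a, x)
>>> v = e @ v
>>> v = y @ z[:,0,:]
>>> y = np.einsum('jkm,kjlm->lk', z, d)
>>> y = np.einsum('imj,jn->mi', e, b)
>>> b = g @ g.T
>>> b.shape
(11, 11)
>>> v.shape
(7, 3, 3)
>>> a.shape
(7, 5, 3)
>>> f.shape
(3, 7, 3)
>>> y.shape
(7, 3)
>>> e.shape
(3, 7, 3)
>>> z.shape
(7, 5, 3)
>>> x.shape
(7, 5, 7)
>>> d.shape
(5, 7, 5, 3)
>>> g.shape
(11, 37)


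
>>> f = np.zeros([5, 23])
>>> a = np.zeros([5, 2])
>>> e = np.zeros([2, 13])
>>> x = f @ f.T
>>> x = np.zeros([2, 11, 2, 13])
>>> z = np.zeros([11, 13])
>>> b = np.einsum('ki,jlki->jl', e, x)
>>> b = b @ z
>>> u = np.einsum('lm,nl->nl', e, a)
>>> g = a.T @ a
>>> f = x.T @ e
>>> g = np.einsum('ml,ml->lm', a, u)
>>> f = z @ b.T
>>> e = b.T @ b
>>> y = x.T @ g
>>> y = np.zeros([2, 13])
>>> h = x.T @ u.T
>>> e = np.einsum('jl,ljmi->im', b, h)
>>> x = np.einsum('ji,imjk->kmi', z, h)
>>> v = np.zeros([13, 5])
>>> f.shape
(11, 2)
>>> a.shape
(5, 2)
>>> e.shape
(5, 11)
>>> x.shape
(5, 2, 13)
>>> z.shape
(11, 13)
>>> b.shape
(2, 13)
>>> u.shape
(5, 2)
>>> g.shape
(2, 5)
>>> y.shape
(2, 13)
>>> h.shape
(13, 2, 11, 5)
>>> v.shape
(13, 5)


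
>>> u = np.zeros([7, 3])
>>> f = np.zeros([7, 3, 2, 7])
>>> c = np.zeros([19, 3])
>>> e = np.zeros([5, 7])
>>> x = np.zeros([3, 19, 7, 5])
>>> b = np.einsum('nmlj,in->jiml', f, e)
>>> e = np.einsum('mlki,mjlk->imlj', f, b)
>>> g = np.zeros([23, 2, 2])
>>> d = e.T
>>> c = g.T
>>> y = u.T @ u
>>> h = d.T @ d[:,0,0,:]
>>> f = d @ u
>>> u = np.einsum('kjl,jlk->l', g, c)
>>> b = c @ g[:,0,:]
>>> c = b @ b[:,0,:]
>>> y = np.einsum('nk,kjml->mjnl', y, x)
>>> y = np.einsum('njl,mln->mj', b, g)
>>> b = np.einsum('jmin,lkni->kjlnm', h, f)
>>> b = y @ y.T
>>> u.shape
(2,)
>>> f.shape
(5, 3, 7, 3)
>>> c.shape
(2, 2, 2)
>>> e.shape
(7, 7, 3, 5)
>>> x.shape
(3, 19, 7, 5)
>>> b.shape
(23, 23)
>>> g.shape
(23, 2, 2)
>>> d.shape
(5, 3, 7, 7)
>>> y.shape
(23, 2)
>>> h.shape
(7, 7, 3, 7)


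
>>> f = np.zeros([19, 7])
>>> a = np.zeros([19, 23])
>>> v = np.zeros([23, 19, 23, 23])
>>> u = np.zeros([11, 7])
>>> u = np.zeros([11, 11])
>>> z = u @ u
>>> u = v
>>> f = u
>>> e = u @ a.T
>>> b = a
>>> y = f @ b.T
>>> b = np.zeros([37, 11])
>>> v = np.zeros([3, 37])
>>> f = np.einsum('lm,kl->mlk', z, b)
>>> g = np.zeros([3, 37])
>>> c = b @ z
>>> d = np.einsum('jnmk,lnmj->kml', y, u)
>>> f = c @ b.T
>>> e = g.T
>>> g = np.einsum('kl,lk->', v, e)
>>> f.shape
(37, 37)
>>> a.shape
(19, 23)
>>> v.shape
(3, 37)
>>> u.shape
(23, 19, 23, 23)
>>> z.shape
(11, 11)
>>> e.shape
(37, 3)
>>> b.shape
(37, 11)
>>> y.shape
(23, 19, 23, 19)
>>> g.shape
()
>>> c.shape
(37, 11)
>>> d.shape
(19, 23, 23)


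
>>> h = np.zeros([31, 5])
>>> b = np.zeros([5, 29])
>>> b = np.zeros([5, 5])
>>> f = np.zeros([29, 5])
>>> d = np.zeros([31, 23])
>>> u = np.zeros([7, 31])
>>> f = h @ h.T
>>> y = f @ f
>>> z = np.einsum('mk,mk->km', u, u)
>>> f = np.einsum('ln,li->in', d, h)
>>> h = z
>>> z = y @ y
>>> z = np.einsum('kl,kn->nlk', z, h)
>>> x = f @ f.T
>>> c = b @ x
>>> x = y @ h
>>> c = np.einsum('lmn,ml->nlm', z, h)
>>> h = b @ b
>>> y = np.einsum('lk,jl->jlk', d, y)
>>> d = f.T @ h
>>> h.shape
(5, 5)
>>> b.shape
(5, 5)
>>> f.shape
(5, 23)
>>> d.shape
(23, 5)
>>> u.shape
(7, 31)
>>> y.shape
(31, 31, 23)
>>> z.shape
(7, 31, 31)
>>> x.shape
(31, 7)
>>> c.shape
(31, 7, 31)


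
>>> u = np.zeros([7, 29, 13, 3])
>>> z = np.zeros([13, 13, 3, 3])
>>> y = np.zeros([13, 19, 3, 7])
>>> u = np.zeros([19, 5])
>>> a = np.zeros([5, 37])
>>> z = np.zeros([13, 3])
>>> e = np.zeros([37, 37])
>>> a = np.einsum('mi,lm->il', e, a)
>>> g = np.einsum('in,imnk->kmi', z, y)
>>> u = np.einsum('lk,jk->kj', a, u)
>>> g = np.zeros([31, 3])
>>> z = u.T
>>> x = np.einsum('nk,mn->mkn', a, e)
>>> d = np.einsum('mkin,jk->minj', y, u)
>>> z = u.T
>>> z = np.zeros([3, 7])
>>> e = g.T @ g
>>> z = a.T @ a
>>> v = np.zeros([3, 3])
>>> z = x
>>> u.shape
(5, 19)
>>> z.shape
(37, 5, 37)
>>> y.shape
(13, 19, 3, 7)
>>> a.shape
(37, 5)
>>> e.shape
(3, 3)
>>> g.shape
(31, 3)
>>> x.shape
(37, 5, 37)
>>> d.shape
(13, 3, 7, 5)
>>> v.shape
(3, 3)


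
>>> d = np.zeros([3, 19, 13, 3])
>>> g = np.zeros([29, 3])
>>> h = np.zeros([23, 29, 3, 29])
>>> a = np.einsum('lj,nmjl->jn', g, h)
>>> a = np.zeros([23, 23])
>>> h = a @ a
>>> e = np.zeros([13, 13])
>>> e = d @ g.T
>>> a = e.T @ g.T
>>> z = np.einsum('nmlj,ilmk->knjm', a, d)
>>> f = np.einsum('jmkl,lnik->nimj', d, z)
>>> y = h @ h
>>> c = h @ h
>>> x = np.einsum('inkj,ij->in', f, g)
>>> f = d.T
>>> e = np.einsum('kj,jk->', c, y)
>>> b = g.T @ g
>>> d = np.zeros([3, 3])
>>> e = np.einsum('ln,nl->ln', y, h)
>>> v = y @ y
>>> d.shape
(3, 3)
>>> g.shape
(29, 3)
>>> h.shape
(23, 23)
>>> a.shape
(29, 13, 19, 29)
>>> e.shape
(23, 23)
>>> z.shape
(3, 29, 29, 13)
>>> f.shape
(3, 13, 19, 3)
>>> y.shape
(23, 23)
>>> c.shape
(23, 23)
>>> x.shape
(29, 29)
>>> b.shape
(3, 3)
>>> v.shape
(23, 23)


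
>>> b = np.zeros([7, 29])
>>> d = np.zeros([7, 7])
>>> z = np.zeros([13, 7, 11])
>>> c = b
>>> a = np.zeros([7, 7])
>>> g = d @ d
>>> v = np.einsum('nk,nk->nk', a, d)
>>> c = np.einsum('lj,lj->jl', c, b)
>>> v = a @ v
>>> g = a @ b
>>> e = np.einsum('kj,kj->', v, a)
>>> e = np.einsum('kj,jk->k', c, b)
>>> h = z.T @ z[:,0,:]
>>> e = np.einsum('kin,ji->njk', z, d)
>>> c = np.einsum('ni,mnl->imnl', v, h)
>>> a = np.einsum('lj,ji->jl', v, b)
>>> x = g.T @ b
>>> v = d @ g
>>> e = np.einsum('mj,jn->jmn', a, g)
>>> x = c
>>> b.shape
(7, 29)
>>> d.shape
(7, 7)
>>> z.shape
(13, 7, 11)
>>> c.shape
(7, 11, 7, 11)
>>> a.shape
(7, 7)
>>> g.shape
(7, 29)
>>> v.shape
(7, 29)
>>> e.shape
(7, 7, 29)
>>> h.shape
(11, 7, 11)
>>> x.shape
(7, 11, 7, 11)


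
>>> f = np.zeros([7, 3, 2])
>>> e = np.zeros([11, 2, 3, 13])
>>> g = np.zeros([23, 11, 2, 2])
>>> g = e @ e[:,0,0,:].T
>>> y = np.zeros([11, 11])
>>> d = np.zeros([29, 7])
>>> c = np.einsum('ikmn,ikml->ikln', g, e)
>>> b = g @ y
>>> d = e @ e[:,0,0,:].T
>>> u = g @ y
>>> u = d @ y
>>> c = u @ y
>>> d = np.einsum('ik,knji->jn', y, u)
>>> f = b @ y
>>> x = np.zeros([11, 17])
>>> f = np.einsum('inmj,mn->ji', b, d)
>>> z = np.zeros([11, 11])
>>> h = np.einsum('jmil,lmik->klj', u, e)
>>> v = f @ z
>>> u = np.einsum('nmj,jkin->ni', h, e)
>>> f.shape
(11, 11)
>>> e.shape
(11, 2, 3, 13)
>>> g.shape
(11, 2, 3, 11)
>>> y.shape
(11, 11)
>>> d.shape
(3, 2)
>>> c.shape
(11, 2, 3, 11)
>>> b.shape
(11, 2, 3, 11)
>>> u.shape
(13, 3)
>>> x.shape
(11, 17)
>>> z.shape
(11, 11)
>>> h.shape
(13, 11, 11)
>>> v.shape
(11, 11)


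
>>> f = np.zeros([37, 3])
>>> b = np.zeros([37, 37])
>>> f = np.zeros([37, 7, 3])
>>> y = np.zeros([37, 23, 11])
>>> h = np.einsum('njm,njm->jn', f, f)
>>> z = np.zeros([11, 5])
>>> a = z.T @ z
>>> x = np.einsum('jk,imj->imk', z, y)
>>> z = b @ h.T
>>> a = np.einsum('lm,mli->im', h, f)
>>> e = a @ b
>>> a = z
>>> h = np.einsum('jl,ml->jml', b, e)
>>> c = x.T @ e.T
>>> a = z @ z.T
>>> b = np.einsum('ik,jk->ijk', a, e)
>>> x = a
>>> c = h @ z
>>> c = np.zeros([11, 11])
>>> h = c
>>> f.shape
(37, 7, 3)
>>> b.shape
(37, 3, 37)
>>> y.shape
(37, 23, 11)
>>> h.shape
(11, 11)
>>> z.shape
(37, 7)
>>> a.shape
(37, 37)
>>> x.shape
(37, 37)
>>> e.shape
(3, 37)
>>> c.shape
(11, 11)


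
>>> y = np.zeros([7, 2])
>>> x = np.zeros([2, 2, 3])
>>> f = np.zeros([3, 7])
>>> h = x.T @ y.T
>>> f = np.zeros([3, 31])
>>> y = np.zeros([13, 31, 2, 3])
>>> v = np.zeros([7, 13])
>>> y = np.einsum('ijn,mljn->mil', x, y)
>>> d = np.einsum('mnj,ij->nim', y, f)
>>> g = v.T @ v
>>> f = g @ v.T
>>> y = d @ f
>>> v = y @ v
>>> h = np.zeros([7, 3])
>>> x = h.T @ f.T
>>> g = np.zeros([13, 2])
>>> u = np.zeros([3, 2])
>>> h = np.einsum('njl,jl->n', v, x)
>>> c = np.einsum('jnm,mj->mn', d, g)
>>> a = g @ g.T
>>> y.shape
(2, 3, 7)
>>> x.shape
(3, 13)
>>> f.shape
(13, 7)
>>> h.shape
(2,)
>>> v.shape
(2, 3, 13)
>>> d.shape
(2, 3, 13)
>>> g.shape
(13, 2)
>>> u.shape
(3, 2)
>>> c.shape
(13, 3)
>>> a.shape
(13, 13)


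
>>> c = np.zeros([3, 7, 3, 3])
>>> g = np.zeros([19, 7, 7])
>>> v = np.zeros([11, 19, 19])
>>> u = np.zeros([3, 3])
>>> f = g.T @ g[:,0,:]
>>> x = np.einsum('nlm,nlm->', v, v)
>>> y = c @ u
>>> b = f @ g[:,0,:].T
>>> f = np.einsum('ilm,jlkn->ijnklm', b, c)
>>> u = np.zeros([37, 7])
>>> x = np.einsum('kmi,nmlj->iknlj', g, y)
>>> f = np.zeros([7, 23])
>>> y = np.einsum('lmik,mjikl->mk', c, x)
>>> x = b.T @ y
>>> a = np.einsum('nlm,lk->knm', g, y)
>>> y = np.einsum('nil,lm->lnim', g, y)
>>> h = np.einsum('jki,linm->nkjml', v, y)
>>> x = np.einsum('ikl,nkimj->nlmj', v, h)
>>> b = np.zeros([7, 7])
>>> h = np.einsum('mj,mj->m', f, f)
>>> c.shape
(3, 7, 3, 3)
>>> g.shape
(19, 7, 7)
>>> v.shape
(11, 19, 19)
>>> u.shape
(37, 7)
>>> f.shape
(7, 23)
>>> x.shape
(7, 19, 3, 7)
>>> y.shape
(7, 19, 7, 3)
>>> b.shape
(7, 7)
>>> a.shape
(3, 19, 7)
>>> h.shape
(7,)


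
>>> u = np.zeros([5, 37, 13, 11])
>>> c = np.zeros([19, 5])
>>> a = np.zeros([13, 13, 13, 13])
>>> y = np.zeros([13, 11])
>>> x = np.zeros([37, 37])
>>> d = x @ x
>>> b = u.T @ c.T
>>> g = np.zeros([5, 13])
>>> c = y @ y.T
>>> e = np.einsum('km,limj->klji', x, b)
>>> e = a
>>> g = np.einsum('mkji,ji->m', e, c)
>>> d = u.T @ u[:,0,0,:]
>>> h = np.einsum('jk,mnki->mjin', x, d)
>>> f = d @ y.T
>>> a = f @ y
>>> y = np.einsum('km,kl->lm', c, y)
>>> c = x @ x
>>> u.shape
(5, 37, 13, 11)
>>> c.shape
(37, 37)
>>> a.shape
(11, 13, 37, 11)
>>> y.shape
(11, 13)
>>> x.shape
(37, 37)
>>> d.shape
(11, 13, 37, 11)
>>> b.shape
(11, 13, 37, 19)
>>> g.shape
(13,)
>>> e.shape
(13, 13, 13, 13)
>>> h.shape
(11, 37, 11, 13)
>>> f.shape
(11, 13, 37, 13)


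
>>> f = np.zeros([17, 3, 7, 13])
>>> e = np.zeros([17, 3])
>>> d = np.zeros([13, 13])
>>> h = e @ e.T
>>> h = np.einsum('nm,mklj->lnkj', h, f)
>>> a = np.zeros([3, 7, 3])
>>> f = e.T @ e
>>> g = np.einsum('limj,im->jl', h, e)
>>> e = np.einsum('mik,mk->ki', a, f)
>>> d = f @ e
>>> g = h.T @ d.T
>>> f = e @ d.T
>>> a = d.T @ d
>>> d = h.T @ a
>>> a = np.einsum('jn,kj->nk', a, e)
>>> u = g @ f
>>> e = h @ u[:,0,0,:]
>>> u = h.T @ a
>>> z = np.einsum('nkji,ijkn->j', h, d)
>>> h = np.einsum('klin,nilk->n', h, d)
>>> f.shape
(3, 3)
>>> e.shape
(7, 17, 3, 3)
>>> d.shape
(13, 3, 17, 7)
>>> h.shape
(13,)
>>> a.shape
(7, 3)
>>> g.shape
(13, 3, 17, 3)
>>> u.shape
(13, 3, 17, 3)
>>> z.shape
(3,)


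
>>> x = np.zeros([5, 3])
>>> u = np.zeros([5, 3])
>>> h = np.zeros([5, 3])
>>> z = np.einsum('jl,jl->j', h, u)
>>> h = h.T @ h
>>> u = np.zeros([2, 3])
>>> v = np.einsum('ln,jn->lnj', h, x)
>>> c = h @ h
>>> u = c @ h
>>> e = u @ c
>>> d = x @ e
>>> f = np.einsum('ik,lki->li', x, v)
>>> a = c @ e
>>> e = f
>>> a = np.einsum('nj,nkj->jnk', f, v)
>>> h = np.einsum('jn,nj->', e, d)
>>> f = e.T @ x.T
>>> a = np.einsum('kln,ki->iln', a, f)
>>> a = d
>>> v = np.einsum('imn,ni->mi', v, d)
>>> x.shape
(5, 3)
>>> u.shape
(3, 3)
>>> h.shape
()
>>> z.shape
(5,)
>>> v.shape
(3, 3)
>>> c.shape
(3, 3)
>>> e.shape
(3, 5)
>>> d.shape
(5, 3)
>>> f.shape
(5, 5)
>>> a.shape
(5, 3)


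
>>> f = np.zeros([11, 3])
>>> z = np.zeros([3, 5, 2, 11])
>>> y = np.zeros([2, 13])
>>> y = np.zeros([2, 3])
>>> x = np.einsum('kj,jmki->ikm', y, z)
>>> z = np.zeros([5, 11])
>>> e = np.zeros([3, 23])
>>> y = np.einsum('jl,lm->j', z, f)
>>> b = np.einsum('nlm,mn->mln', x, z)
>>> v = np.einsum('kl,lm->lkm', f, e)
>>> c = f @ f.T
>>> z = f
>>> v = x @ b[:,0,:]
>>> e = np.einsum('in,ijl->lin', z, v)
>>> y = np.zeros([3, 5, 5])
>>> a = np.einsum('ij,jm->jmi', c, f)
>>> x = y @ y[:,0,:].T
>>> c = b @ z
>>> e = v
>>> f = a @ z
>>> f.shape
(11, 3, 3)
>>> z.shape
(11, 3)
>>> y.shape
(3, 5, 5)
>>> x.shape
(3, 5, 3)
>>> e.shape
(11, 2, 11)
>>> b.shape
(5, 2, 11)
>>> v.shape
(11, 2, 11)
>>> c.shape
(5, 2, 3)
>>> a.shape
(11, 3, 11)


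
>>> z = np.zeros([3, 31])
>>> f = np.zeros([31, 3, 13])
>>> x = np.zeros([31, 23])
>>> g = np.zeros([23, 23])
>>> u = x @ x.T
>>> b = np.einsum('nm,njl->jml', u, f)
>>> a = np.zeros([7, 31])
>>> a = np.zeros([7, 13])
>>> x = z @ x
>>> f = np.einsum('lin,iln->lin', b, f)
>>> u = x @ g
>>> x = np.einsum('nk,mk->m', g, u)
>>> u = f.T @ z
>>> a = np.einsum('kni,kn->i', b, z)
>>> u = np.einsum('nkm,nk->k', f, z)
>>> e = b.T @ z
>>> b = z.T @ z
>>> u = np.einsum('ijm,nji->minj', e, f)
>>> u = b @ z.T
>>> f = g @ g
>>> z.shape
(3, 31)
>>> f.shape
(23, 23)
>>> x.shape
(3,)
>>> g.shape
(23, 23)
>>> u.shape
(31, 3)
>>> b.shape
(31, 31)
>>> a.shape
(13,)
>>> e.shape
(13, 31, 31)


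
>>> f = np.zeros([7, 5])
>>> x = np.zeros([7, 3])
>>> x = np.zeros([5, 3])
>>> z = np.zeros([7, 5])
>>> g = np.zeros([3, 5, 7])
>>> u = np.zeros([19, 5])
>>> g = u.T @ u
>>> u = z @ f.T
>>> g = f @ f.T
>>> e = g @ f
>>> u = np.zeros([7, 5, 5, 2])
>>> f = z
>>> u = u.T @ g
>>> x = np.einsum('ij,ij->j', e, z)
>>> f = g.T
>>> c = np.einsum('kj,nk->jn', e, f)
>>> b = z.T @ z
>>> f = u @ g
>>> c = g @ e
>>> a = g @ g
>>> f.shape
(2, 5, 5, 7)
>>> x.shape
(5,)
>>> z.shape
(7, 5)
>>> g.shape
(7, 7)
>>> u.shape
(2, 5, 5, 7)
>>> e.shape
(7, 5)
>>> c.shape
(7, 5)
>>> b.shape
(5, 5)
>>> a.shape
(7, 7)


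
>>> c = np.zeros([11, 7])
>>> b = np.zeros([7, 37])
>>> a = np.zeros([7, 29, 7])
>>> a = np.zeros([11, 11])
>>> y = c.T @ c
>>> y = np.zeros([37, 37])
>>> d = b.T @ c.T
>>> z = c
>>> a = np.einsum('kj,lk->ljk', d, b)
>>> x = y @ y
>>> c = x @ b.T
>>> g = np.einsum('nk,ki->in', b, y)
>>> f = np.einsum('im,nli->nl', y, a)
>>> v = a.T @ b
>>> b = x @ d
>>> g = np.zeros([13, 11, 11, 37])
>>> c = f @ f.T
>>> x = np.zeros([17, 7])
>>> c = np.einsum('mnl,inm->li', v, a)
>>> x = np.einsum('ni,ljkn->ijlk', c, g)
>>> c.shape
(37, 7)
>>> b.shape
(37, 11)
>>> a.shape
(7, 11, 37)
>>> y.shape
(37, 37)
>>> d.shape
(37, 11)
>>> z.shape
(11, 7)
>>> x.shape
(7, 11, 13, 11)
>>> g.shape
(13, 11, 11, 37)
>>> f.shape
(7, 11)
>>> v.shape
(37, 11, 37)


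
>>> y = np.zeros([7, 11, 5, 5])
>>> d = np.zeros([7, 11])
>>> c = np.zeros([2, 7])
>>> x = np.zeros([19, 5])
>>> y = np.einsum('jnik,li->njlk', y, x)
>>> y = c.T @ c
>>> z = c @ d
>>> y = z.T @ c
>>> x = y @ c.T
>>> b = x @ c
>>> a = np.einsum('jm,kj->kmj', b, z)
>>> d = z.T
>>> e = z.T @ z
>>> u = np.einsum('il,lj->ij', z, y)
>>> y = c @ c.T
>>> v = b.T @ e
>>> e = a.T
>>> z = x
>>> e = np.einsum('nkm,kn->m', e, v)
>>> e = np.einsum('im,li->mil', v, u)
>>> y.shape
(2, 2)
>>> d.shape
(11, 2)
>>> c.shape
(2, 7)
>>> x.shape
(11, 2)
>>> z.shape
(11, 2)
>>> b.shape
(11, 7)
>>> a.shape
(2, 7, 11)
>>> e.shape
(11, 7, 2)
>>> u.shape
(2, 7)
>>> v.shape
(7, 11)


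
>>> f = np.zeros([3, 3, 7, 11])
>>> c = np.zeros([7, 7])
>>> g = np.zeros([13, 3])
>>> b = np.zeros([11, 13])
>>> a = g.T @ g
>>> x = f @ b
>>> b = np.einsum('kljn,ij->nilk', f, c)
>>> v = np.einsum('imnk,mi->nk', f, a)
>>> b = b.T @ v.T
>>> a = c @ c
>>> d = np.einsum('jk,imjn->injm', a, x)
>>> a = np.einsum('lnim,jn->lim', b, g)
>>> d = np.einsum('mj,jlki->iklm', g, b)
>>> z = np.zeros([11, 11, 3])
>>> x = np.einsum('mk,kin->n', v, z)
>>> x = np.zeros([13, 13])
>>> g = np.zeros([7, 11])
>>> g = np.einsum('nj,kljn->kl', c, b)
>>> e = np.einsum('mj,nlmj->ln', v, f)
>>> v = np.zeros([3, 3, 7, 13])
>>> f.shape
(3, 3, 7, 11)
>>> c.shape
(7, 7)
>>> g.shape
(3, 3)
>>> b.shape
(3, 3, 7, 7)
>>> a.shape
(3, 7, 7)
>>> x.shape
(13, 13)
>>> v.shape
(3, 3, 7, 13)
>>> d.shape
(7, 7, 3, 13)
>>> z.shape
(11, 11, 3)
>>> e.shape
(3, 3)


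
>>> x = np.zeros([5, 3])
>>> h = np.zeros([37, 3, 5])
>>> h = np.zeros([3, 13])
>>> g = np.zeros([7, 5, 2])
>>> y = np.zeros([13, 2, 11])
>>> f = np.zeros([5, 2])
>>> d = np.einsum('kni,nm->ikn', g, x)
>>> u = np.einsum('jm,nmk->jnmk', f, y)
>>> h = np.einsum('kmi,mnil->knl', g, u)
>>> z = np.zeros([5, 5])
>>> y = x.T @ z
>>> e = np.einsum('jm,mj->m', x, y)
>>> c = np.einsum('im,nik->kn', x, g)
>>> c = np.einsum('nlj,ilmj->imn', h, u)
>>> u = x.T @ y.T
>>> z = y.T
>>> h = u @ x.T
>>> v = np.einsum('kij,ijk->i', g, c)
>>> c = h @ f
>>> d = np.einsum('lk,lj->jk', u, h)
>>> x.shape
(5, 3)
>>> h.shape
(3, 5)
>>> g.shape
(7, 5, 2)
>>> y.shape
(3, 5)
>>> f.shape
(5, 2)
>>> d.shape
(5, 3)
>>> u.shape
(3, 3)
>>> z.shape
(5, 3)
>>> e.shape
(3,)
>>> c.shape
(3, 2)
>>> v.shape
(5,)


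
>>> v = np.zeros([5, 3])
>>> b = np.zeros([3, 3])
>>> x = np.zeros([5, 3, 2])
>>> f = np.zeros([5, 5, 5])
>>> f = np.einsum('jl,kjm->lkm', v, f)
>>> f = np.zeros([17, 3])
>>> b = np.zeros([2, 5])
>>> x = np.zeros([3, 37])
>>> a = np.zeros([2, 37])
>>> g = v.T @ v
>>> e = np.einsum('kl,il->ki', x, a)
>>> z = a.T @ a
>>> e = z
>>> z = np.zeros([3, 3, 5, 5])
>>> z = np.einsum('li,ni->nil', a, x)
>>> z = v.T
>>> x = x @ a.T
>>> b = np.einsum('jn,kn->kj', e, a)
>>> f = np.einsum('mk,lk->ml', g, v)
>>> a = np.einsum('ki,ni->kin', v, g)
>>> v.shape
(5, 3)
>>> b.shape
(2, 37)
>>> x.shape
(3, 2)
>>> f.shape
(3, 5)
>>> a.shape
(5, 3, 3)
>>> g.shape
(3, 3)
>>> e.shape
(37, 37)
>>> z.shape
(3, 5)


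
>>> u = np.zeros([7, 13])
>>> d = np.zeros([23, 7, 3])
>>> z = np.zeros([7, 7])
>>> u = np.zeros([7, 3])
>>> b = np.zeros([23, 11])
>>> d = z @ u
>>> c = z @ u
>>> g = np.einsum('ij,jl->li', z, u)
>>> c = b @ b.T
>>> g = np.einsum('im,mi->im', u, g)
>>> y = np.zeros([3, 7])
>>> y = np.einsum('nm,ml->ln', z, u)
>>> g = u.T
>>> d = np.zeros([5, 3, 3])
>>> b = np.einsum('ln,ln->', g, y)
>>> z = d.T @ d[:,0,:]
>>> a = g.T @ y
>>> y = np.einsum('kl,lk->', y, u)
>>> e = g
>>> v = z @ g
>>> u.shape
(7, 3)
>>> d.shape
(5, 3, 3)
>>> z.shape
(3, 3, 3)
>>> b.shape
()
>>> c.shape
(23, 23)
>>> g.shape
(3, 7)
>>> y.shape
()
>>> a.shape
(7, 7)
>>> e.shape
(3, 7)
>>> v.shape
(3, 3, 7)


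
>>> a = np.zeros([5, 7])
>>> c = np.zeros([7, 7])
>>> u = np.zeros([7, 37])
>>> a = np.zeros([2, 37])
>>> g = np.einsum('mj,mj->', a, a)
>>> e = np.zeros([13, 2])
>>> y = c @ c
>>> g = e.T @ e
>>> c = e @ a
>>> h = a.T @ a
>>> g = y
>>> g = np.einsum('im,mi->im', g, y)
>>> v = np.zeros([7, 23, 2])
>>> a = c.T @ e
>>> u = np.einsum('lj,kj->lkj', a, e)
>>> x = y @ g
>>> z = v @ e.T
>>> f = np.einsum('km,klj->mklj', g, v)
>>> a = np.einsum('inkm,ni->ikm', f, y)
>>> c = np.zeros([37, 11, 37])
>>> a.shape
(7, 23, 2)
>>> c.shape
(37, 11, 37)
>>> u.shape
(37, 13, 2)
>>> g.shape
(7, 7)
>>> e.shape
(13, 2)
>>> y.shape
(7, 7)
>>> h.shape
(37, 37)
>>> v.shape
(7, 23, 2)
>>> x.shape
(7, 7)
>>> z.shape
(7, 23, 13)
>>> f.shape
(7, 7, 23, 2)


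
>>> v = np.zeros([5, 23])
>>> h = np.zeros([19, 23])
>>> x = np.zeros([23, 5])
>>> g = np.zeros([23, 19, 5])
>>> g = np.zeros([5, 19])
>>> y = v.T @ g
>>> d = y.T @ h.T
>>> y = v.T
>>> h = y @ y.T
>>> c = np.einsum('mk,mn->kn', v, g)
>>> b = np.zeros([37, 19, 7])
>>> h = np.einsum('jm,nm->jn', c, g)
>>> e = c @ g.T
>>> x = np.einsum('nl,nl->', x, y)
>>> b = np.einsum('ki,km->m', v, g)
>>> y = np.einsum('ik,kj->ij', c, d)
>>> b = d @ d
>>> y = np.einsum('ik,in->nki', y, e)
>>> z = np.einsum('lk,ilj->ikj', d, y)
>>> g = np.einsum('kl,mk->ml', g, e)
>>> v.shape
(5, 23)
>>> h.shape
(23, 5)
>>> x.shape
()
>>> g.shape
(23, 19)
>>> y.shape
(5, 19, 23)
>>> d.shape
(19, 19)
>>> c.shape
(23, 19)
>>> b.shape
(19, 19)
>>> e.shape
(23, 5)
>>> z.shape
(5, 19, 23)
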